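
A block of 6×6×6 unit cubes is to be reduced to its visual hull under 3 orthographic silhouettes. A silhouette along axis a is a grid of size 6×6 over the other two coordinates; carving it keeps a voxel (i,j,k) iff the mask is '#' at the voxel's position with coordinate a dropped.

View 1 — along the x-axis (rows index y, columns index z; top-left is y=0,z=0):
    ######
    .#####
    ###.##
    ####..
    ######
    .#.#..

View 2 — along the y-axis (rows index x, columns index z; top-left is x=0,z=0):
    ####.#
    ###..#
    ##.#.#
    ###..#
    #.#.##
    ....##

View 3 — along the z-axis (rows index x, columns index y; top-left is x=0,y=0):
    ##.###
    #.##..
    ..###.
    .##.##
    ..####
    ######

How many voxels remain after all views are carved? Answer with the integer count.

voxel count = 71

full grid |V| = 216
after view 1 [x-axis, 28 of 36 cells solid] → remaining = 168
after view 2 [y-axis, 23 of 36 cells solid] → remaining = 106
after view 3 [z-axis, 25 of 36 cells solid] → remaining = 71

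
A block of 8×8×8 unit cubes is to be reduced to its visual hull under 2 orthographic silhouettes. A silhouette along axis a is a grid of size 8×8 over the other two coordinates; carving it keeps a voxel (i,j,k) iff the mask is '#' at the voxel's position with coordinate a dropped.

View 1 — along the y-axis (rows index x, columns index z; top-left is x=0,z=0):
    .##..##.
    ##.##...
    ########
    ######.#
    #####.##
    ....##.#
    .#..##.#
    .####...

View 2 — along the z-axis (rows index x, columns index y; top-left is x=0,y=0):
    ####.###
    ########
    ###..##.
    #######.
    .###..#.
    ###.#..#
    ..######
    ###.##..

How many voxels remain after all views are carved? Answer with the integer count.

|visual hull| = 236

before carving: 512 voxels (8×8×8)
carve view 1 (along y, XZ-mask fill 41/64): 328 voxels remain
carve view 2 (along z, XY-mask fill 47/64): 236 voxels remain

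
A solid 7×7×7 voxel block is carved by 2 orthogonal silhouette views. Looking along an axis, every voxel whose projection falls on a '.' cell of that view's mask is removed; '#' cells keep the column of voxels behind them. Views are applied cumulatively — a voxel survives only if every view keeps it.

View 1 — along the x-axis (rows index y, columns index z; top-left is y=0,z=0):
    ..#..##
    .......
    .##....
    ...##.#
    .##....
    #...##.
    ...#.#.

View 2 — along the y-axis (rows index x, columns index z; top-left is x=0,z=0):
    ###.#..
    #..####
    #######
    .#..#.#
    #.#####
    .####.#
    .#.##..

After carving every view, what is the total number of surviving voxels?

full grid |V| = 343
[1] x-view keeps 15 columns → grid now 105
[2] y-view keeps 33 columns → grid now 69

voxel count = 69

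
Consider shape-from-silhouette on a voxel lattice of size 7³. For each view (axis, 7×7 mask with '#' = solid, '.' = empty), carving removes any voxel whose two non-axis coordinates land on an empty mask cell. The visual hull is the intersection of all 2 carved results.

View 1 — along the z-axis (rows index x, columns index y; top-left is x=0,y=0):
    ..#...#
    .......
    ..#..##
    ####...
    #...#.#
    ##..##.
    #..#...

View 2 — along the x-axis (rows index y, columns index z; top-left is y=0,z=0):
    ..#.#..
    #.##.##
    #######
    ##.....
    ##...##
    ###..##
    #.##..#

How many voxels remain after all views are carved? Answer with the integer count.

remaining voxels: 73

initial block: 7^3 = 343
[1] z-view keeps 18 columns → grid now 126
[2] x-view keeps 29 columns → grid now 73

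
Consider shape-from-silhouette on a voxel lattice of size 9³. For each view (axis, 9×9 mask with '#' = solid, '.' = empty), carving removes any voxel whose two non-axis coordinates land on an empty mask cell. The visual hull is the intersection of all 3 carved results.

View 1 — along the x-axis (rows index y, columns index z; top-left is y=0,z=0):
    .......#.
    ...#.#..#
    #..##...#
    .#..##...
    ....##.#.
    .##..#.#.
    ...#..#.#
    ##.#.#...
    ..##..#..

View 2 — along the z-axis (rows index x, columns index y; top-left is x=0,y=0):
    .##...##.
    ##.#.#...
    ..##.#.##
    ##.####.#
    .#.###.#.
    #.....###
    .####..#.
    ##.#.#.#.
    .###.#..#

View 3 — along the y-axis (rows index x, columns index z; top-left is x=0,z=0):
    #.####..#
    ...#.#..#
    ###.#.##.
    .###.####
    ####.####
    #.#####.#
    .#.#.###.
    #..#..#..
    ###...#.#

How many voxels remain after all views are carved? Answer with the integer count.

remaining voxels: 91

before carving: 729 voxels (9×9×9)
carve view 1 (along x, YZ-mask fill 28/81): 252 voxels remain
carve view 2 (along z, XY-mask fill 44/81): 140 voxels remain
carve view 3 (along y, XZ-mask fill 50/81): 91 voxels remain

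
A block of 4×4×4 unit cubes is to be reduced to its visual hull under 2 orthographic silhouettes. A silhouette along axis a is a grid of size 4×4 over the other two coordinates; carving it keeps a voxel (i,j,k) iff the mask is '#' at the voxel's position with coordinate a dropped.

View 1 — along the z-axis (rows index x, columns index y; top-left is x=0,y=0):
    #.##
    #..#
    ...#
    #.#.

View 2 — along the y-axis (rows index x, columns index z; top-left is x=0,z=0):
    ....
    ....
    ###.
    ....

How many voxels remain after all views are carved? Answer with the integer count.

|visual hull| = 3

start: 4×4×4 = 64 voxels
  1. axis=2 (XY plane), |mask|=8  ⇒  voxels=32
  2. axis=1 (XZ plane), |mask|=3  ⇒  voxels=3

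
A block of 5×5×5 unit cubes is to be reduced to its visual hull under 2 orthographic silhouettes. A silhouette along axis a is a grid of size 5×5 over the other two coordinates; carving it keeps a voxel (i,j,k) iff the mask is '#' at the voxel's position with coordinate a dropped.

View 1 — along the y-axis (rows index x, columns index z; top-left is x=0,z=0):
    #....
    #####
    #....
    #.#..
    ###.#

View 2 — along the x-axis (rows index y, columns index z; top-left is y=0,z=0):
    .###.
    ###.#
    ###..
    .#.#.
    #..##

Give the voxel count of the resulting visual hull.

before carving: 125 voxels (5×5×5)
  1. axis=1 (XZ plane), |mask|=13  ⇒  voxels=65
  2. axis=0 (YZ plane), |mask|=15  ⇒  voxels=39

39 voxels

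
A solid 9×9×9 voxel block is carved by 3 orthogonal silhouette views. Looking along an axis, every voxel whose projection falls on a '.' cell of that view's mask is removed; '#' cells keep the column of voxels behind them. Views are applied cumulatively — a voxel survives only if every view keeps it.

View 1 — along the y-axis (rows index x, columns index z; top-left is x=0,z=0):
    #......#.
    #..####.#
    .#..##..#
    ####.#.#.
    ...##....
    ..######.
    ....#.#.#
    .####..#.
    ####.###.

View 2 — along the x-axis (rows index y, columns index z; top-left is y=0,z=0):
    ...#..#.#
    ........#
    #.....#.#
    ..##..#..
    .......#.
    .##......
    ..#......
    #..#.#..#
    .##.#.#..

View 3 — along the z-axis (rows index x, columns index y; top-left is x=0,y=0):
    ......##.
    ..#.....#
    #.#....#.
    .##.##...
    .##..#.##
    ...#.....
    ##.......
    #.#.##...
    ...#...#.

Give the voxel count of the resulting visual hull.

full grid |V| = 729
[1] y-view keeps 41 columns → grid now 369
[2] x-view keeps 22 columns → grid now 94
[3] z-view keeps 25 columns → grid now 32

|visual hull| = 32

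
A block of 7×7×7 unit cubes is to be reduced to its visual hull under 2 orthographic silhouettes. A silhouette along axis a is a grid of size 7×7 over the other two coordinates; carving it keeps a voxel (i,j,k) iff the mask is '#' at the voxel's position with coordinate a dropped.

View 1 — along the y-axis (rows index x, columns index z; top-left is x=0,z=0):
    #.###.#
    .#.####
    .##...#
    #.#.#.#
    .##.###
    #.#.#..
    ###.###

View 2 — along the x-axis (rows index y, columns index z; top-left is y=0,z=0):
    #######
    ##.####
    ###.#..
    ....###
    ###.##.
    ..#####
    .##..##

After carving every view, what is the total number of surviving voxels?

remaining voxels: 156

before carving: 343 voxels (7×7×7)
  1. axis=1 (XZ plane), |mask|=31  ⇒  voxels=217
  2. axis=0 (YZ plane), |mask|=34  ⇒  voxels=156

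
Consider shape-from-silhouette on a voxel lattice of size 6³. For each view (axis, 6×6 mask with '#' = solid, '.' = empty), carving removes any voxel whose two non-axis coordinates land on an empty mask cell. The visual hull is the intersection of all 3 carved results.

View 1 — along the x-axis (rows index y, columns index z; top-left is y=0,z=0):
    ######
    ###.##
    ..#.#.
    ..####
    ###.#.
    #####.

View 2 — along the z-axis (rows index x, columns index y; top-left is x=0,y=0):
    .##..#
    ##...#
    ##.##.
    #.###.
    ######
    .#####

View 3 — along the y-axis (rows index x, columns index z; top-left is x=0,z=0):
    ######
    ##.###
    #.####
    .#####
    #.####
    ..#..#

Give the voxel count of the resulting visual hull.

initial block: 6^3 = 216
  1. axis=0 (YZ plane), |mask|=26  ⇒  voxels=156
  2. axis=2 (XY plane), |mask|=25  ⇒  voxels=109
  3. axis=1 (XZ plane), |mask|=28  ⇒  voxels=84

remaining voxels: 84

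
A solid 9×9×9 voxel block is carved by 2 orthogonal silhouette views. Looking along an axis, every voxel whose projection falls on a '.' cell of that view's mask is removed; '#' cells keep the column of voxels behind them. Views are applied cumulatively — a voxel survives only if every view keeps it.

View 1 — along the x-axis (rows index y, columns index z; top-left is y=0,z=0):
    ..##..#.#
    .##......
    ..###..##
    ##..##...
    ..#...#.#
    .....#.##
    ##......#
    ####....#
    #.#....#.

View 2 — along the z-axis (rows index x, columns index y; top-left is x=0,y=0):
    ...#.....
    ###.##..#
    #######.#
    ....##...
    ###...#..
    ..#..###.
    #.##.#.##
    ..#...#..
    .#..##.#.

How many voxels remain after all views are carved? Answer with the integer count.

full grid |V| = 729
step 1: project along x, AND mask (32/81) → |grid| = 288
step 2: project along z, AND mask (37/81) → |grid| = 132

voxel count = 132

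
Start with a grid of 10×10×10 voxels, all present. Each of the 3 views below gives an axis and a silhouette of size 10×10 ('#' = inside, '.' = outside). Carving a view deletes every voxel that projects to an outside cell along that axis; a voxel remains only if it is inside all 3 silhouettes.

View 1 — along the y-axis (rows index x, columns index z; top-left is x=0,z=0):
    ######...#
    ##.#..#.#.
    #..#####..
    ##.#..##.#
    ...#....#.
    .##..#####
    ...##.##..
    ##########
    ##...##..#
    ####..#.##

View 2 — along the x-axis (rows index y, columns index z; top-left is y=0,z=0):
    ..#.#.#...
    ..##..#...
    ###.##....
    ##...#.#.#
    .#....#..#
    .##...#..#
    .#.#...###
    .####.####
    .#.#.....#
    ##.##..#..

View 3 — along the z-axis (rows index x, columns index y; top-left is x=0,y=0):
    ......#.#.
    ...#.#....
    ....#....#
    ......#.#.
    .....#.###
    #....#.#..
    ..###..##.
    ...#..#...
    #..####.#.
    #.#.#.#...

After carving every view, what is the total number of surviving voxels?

remaining voxels: 83

start: 10×10×10 = 1000 voxels
  1. axis=1 (XZ plane), |mask|=59  ⇒  voxels=590
  2. axis=0 (YZ plane), |mask|=44  ⇒  voxels=269
  3. axis=2 (XY plane), |mask|=32  ⇒  voxels=83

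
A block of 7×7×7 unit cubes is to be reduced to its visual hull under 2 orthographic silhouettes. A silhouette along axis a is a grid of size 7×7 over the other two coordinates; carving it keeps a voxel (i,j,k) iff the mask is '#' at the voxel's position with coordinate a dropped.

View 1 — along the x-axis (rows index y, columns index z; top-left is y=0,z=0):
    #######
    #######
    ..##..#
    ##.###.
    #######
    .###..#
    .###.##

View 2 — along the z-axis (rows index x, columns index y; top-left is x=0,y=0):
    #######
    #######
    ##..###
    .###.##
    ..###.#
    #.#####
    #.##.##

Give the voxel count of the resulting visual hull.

start: 7×7×7 = 343 voxels
step 1: project along x, AND mask (38/49) → |grid| = 266
step 2: project along z, AND mask (39/49) → |grid| = 205

205 voxels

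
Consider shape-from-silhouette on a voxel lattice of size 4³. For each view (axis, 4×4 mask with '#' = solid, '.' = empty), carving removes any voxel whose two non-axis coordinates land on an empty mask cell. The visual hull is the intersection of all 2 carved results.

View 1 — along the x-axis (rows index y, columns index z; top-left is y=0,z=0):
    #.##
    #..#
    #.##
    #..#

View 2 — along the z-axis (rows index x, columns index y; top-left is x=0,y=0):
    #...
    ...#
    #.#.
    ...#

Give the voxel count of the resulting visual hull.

13 voxels

initial block: 4^3 = 64
  1. axis=0 (YZ plane), |mask|=10  ⇒  voxels=40
  2. axis=2 (XY plane), |mask|=5  ⇒  voxels=13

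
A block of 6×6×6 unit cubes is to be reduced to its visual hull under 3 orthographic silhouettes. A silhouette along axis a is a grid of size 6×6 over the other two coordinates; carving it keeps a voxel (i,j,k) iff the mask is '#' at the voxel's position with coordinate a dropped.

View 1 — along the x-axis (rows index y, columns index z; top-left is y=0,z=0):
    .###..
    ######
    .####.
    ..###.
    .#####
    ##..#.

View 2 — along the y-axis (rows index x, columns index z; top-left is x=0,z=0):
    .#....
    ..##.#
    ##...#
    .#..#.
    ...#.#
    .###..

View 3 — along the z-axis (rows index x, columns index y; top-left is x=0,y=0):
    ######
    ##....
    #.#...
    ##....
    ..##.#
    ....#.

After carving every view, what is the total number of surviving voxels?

initial block: 6^3 = 216
[1] x-view keeps 24 columns → grid now 144
[2] y-view keeps 14 columns → grid now 58
[3] z-view keeps 16 columns → grid now 20

remaining voxels: 20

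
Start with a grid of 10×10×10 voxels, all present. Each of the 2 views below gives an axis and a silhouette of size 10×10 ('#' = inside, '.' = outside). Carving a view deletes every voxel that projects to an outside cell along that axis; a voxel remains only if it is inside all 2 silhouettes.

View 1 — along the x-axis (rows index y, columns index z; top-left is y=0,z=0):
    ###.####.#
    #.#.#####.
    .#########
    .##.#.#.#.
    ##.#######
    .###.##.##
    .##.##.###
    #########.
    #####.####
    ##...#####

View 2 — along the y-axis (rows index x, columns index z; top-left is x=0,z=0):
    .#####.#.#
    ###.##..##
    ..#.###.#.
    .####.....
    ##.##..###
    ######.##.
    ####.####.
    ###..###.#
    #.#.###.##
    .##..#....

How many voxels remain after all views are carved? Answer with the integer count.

remaining voxels: 490

start: 10×10×10 = 1000 voxels
V1 x: intersect with YZ mask (77 set) -- 770 left
V2 y: intersect with XZ mask (63 set) -- 490 left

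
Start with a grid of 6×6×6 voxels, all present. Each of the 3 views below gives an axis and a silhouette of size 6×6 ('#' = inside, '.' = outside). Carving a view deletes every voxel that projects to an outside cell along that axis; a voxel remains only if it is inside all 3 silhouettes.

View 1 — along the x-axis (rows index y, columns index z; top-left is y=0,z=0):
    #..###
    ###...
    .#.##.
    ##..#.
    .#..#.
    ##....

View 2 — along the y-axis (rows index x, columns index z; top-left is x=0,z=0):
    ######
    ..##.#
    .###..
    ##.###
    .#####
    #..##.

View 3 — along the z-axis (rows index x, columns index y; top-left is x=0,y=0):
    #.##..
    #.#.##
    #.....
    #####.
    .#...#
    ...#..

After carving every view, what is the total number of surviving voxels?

start: 6×6×6 = 216 voxels
after view 1 [x-axis, 17 of 36 cells solid] → remaining = 102
after view 2 [y-axis, 25 of 36 cells solid] → remaining = 68
after view 3 [z-axis, 16 of 36 cells solid] → remaining = 33

voxel count = 33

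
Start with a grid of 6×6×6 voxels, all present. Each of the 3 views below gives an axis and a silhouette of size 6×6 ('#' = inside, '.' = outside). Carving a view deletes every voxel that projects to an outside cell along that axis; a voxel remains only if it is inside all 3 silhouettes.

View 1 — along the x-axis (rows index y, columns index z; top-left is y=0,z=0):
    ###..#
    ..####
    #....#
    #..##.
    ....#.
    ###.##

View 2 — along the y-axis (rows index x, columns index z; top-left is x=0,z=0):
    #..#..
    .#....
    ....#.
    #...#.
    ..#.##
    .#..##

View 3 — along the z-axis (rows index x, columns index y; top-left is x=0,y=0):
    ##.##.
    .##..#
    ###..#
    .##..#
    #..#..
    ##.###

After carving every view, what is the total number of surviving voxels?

23 voxels

initial block: 6^3 = 216
[1] x-view keeps 19 columns → grid now 114
[2] y-view keeps 12 columns → grid now 41
[3] z-view keeps 21 columns → grid now 23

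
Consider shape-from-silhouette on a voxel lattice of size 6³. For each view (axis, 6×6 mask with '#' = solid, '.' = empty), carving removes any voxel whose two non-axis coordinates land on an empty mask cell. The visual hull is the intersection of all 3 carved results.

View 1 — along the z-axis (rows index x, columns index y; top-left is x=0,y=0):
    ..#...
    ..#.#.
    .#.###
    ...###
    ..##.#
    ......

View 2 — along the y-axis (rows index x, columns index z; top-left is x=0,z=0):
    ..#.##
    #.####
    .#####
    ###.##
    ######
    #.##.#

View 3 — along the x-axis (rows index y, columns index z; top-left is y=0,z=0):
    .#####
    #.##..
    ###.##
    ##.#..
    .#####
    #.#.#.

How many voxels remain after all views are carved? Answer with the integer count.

voxel count = 42

before carving: 216 voxels (6×6×6)
step 1: project along z, AND mask (13/36) → |grid| = 78
step 2: project along y, AND mask (28/36) → |grid| = 66
step 3: project along x, AND mask (24/36) → |grid| = 42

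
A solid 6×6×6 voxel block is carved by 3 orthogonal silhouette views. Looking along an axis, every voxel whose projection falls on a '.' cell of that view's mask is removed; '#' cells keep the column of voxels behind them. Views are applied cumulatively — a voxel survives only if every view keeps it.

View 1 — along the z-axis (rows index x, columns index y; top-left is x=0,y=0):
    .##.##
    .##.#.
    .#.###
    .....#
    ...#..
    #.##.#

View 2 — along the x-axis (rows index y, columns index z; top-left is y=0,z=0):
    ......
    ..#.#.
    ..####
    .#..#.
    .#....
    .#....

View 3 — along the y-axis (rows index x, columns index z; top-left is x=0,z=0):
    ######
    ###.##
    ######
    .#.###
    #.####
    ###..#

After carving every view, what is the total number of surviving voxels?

initial block: 6^3 = 216
step 1: project along z, AND mask (17/36) → |grid| = 102
step 2: project along x, AND mask (10/36) → |grid| = 31
step 3: project along y, AND mask (30/36) → |grid| = 26

26 voxels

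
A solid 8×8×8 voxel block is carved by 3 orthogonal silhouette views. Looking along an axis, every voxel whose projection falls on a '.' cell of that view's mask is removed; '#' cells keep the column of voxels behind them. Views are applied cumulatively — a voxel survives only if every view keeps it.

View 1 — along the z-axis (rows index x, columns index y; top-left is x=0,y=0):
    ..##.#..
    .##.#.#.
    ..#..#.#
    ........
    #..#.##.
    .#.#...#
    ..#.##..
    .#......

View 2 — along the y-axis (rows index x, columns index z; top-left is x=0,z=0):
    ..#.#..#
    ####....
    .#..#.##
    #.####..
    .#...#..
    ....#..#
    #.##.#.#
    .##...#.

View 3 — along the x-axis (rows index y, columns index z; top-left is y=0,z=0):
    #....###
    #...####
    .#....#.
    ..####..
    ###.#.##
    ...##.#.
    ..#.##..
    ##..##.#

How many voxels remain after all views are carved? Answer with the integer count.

29 voxels

before carving: 512 voxels (8×8×8)
carve view 1 (along z, XY-mask fill 21/64): 168 voxels remain
carve view 2 (along y, XZ-mask fill 28/64): 69 voxels remain
carve view 3 (along x, YZ-mask fill 32/64): 29 voxels remain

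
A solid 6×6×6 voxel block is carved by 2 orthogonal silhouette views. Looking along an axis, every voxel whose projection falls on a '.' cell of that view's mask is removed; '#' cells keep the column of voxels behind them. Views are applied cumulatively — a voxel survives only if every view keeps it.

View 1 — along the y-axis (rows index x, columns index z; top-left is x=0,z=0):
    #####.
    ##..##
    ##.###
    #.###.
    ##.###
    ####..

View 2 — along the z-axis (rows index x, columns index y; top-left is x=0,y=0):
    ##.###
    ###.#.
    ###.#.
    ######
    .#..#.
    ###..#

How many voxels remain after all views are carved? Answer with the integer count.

111 voxels

before carving: 216 voxels (6×6×6)
[1] y-view keeps 27 columns → grid now 162
[2] z-view keeps 25 columns → grid now 111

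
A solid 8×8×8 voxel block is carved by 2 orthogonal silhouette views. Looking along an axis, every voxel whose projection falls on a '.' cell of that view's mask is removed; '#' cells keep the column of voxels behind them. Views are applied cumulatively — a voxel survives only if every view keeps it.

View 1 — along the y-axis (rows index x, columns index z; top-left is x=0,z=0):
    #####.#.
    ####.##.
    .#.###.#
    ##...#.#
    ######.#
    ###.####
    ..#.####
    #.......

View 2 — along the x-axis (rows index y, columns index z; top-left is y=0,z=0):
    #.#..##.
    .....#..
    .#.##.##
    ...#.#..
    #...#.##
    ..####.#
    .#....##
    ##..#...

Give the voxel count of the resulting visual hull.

remaining voxels: 138

before carving: 512 voxels (8×8×8)
carve view 1 (along y, XZ-mask fill 41/64): 328 voxels remain
carve view 2 (along x, YZ-mask fill 27/64): 138 voxels remain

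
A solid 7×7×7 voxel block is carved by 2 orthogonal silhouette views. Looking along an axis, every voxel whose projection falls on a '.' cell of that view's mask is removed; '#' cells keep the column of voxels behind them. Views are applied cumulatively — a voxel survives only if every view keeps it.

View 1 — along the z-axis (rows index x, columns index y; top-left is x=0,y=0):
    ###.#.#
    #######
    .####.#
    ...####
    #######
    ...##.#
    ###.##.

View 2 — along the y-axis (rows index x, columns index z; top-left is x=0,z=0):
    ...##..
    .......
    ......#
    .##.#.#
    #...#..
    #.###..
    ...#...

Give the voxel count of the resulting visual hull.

remaining voxels: 62

full grid |V| = 343
V1 z: intersect with XY mask (36 set) -- 252 left
V2 y: intersect with XZ mask (14 set) -- 62 left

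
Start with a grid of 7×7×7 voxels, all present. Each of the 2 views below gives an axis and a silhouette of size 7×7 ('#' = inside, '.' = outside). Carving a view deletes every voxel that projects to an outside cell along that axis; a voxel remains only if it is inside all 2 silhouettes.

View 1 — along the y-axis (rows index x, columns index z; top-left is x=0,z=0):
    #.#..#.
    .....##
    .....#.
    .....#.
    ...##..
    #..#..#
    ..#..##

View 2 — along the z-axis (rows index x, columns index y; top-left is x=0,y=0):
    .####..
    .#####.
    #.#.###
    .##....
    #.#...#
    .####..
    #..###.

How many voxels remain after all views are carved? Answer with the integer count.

|visual hull| = 59

full grid |V| = 343
after view 1 [y-axis, 15 of 49 cells solid] → remaining = 105
after view 2 [z-axis, 27 of 49 cells solid] → remaining = 59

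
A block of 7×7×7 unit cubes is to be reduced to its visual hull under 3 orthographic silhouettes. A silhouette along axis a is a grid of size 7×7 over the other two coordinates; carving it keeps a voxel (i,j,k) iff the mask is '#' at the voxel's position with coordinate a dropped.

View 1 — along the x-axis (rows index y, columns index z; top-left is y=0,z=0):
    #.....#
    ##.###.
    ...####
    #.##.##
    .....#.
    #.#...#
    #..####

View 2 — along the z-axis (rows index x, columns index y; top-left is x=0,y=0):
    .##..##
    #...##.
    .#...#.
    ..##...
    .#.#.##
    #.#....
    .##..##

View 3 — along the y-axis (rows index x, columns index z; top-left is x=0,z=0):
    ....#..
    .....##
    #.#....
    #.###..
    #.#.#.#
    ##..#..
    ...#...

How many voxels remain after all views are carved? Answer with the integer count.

voxel count = 30

before carving: 343 voxels (7×7×7)
after view 1 [x-axis, 25 of 49 cells solid] → remaining = 175
after view 2 [z-axis, 21 of 49 cells solid] → remaining = 81
after view 3 [y-axis, 17 of 49 cells solid] → remaining = 30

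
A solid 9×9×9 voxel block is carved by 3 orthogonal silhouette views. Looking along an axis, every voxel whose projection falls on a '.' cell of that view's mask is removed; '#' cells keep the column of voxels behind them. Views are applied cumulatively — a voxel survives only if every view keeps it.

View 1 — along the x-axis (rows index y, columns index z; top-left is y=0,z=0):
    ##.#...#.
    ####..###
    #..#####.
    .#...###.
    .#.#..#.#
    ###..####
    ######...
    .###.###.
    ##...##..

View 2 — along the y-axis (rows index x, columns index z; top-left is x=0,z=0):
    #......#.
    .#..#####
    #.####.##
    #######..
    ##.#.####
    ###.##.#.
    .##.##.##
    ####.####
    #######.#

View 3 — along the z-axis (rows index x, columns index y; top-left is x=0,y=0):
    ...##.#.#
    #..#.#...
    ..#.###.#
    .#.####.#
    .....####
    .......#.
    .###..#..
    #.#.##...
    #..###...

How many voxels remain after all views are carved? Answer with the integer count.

remaining voxels: 132

before carving: 729 voxels (9×9×9)
  1. axis=0 (YZ plane), |mask|=48  ⇒  voxels=432
  2. axis=1 (XZ plane), |mask|=57  ⇒  voxels=307
  3. axis=2 (XY plane), |mask|=35  ⇒  voxels=132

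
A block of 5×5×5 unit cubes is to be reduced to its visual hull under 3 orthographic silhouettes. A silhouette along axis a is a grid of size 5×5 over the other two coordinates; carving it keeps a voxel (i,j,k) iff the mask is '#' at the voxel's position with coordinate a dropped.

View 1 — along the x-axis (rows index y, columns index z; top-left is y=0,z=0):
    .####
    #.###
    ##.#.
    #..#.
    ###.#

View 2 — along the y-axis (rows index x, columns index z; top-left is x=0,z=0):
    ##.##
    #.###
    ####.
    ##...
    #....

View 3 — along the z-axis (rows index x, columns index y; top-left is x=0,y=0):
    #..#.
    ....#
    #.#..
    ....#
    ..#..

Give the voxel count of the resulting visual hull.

17 voxels

start: 5×5×5 = 125 voxels
carve view 1 (along x, YZ-mask fill 17/25): 85 voxels remain
carve view 2 (along y, XZ-mask fill 15/25): 53 voxels remain
carve view 3 (along z, XY-mask fill 7/25): 17 voxels remain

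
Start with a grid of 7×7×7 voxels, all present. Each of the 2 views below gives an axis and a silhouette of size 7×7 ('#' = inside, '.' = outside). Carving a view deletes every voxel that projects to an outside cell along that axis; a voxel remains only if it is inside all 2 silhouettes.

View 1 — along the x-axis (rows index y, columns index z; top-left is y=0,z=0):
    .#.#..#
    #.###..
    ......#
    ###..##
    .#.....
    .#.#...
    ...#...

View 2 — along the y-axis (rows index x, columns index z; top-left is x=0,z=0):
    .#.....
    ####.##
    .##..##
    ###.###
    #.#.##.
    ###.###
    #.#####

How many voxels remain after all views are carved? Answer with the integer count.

75 voxels

start: 7×7×7 = 343 voxels
step 1: project along x, AND mask (17/49) → |grid| = 119
step 2: project along y, AND mask (33/49) → |grid| = 75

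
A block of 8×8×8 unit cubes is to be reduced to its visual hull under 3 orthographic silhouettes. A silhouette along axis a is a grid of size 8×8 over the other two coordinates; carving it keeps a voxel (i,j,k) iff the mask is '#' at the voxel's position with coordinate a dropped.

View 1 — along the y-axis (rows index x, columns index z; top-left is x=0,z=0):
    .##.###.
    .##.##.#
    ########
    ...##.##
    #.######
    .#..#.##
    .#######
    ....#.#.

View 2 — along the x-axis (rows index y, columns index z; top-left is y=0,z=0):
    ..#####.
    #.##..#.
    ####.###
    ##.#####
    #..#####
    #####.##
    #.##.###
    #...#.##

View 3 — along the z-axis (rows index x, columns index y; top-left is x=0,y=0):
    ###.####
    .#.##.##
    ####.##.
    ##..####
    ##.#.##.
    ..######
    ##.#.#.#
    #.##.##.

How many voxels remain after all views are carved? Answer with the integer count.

before carving: 512 voxels (8×8×8)
V1 y: intersect with XZ mask (42 set) -- 336 left
V2 x: intersect with YZ mask (46 set) -- 239 left
V3 z: intersect with XY mask (45 set) -- 167 left

167 voxels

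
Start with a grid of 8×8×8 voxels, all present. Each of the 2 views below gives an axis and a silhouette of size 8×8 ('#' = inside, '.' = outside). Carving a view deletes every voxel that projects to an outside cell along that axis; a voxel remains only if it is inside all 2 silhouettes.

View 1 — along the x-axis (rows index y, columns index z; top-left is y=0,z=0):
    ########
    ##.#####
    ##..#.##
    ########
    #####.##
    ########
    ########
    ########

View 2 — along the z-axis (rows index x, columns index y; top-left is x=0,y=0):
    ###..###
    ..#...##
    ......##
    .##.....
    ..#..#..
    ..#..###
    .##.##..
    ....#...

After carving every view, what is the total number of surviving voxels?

voxel count = 169

initial block: 8^3 = 512
carve view 1 (along x, YZ-mask fill 59/64): 472 voxels remain
carve view 2 (along z, XY-mask fill 24/64): 169 voxels remain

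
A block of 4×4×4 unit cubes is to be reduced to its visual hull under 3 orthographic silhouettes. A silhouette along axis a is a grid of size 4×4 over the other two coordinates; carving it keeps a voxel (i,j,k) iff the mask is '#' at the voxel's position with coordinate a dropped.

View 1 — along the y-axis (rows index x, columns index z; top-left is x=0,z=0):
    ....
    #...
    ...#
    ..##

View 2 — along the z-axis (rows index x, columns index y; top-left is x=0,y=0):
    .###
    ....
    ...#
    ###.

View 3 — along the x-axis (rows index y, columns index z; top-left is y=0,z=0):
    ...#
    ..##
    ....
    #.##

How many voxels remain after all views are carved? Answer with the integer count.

voxel count = 4

before carving: 64 voxels (4×4×4)
carve view 1 (along y, XZ-mask fill 4/16): 16 voxels remain
carve view 2 (along z, XY-mask fill 7/16): 7 voxels remain
carve view 3 (along x, YZ-mask fill 6/16): 4 voxels remain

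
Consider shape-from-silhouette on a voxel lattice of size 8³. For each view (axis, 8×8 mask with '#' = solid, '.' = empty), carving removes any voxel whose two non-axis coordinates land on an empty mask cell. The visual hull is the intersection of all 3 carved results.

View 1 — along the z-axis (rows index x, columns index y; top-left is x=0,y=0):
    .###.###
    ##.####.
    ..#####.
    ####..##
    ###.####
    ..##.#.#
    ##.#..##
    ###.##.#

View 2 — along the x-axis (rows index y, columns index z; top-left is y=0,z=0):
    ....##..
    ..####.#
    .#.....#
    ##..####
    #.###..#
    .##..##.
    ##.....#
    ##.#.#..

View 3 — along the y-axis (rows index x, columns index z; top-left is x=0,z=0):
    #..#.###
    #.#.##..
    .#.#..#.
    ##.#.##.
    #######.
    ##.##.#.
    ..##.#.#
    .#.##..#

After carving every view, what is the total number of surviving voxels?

voxel count = 103

before carving: 512 voxels (8×8×8)
[1] z-view keeps 45 columns → grid now 360
[2] x-view keeps 31 columns → grid now 174
[3] y-view keeps 37 columns → grid now 103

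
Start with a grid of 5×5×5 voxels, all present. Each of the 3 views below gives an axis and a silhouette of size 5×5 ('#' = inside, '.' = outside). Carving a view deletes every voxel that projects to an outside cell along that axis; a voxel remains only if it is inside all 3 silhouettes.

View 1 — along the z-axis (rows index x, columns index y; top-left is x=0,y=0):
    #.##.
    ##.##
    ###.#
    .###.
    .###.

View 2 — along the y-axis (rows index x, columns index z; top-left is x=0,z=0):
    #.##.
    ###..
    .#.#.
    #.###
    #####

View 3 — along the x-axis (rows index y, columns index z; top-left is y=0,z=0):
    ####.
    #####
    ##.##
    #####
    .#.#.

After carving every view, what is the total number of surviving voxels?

full grid |V| = 125
  1. axis=2 (XY plane), |mask|=17  ⇒  voxels=85
  2. axis=1 (XZ plane), |mask|=17  ⇒  voxels=56
  3. axis=0 (YZ plane), |mask|=20  ⇒  voxels=51

voxel count = 51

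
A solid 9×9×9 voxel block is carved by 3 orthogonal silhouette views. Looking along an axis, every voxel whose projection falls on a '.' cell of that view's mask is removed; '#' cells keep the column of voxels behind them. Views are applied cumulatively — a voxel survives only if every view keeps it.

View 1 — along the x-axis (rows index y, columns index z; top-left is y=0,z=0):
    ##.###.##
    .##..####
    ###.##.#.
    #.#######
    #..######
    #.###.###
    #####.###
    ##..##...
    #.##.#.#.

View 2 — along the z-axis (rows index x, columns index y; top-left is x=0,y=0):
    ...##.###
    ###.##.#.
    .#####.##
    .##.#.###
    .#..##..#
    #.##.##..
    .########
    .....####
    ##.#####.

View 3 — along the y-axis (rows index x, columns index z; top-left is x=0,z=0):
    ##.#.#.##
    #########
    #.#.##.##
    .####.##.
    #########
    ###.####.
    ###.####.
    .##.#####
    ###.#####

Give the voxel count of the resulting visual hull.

start: 9×9×9 = 729 voxels
after view 1 [x-axis, 58 of 81 cells solid] → remaining = 522
after view 2 [z-axis, 52 of 81 cells solid] → remaining = 331
after view 3 [y-axis, 65 of 81 cells solid] → remaining = 267

267 voxels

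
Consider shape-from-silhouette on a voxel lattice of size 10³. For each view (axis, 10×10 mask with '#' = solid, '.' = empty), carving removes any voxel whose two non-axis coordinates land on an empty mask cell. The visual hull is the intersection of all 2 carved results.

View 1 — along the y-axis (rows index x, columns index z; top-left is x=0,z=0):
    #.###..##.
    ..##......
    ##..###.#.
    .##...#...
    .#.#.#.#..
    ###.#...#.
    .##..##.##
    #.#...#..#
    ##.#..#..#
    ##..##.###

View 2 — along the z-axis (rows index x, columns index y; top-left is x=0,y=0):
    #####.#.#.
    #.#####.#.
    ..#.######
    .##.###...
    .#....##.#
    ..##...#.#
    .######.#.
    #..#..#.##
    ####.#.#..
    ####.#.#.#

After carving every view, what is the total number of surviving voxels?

remaining voxels: 290

initial block: 10^3 = 1000
[1] y-view keeps 48 columns → grid now 480
[2] z-view keeps 59 columns → grid now 290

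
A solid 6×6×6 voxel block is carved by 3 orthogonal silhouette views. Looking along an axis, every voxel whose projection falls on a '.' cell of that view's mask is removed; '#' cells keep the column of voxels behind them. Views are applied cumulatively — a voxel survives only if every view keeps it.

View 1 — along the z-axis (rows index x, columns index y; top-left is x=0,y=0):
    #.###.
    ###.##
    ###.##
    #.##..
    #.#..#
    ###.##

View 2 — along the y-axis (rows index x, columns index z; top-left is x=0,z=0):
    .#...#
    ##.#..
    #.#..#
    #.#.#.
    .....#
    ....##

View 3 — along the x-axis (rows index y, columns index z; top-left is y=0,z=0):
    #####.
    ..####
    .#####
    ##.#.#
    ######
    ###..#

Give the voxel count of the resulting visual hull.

|visual hull| = 46

start: 6×6×6 = 216 voxels
step 1: project along z, AND mask (25/36) → |grid| = 150
step 2: project along y, AND mask (14/36) → |grid| = 60
step 3: project along x, AND mask (28/36) → |grid| = 46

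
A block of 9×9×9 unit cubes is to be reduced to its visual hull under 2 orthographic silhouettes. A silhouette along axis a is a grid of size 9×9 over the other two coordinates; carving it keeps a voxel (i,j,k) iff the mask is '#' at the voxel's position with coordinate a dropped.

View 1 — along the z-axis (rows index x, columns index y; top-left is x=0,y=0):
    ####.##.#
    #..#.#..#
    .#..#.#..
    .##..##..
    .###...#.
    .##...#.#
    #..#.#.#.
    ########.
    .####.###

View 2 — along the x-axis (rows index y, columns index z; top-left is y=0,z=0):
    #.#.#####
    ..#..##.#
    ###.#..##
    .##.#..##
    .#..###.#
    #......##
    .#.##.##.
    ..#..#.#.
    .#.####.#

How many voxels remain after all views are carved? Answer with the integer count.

218 voxels

before carving: 729 voxels (9×9×9)
step 1: project along z, AND mask (45/81) → |grid| = 405
step 2: project along x, AND mask (44/81) → |grid| = 218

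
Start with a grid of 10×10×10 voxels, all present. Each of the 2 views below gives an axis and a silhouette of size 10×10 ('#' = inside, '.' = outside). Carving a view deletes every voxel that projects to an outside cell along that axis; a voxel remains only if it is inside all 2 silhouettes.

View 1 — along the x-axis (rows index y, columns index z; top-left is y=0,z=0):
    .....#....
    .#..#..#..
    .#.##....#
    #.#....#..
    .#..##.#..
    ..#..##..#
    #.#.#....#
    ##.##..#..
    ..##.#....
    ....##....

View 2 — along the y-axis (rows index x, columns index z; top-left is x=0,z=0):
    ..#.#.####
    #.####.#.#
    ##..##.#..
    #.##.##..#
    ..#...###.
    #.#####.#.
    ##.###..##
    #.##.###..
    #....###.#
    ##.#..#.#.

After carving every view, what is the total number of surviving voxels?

full grid |V| = 1000
  1. axis=0 (YZ plane), |mask|=33  ⇒  voxels=330
  2. axis=1 (XZ plane), |mask|=58  ⇒  voxels=189

|visual hull| = 189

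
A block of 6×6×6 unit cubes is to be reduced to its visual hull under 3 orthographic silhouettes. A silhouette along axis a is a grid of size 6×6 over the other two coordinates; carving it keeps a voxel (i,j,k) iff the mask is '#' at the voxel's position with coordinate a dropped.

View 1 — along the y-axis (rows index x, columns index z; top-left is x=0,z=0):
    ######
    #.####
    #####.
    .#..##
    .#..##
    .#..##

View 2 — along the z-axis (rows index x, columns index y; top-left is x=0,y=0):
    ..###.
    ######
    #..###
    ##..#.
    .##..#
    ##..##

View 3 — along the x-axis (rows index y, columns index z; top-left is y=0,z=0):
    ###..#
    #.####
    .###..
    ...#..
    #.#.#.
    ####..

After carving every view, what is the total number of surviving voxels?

remaining voxels: 50

full grid |V| = 216
[1] y-view keeps 25 columns → grid now 150
[2] z-view keeps 23 columns → grid now 98
[3] x-view keeps 20 columns → grid now 50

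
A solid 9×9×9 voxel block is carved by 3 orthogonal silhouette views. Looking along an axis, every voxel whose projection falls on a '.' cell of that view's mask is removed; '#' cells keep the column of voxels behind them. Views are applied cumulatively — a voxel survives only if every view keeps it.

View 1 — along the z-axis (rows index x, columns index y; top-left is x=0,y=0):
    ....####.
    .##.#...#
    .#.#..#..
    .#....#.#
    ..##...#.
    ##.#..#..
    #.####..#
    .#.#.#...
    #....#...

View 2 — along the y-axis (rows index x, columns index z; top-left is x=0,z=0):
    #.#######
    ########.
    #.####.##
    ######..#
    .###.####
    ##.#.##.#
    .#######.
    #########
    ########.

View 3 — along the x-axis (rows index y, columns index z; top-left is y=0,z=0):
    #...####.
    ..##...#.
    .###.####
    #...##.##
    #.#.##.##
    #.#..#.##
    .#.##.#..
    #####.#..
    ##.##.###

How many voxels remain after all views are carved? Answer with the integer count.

initial block: 9^3 = 729
after view 1 [z-axis, 32 of 81 cells solid] → remaining = 288
after view 2 [y-axis, 67 of 81 cells solid] → remaining = 236
after view 3 [x-axis, 48 of 81 cells solid] → remaining = 130

|visual hull| = 130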